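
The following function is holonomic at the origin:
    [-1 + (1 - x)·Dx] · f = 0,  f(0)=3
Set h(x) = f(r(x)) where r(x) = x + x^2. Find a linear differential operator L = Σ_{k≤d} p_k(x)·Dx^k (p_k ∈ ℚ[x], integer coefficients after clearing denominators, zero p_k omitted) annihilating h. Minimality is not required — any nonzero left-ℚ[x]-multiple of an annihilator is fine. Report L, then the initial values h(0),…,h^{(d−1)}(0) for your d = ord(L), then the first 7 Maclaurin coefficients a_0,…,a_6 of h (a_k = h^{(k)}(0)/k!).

L = (1 + 2·x) + (-1 + x + x^2)·Dx  (order 1).
h: a_k = 3, 3, 6, 9, 15, 24, 39, …
ICs: h(0) = 3.

f: a_k = 3, 3, 3, 3, 3, 3, 3, …
Change of var in L_f (x↦r) gives L₀.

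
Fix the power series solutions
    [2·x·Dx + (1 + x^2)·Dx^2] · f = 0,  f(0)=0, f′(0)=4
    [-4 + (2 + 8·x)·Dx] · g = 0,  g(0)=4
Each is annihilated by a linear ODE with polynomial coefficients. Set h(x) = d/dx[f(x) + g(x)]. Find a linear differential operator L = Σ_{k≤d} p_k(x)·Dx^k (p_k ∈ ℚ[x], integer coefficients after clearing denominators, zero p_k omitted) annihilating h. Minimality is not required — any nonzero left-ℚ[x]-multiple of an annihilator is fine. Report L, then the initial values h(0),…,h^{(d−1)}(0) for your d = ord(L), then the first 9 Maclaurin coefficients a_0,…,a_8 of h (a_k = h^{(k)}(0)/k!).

L = (-4 - 40·x + 12·x^2 + 24·x^3) + (-14 - 16·x - 50·x^2 + 48·x^3 + 84·x^4)·Dx + (-2 - 6·x + 12·x^2 + 18·x^3 + 14·x^4 + 24·x^5)·Dx^2  (order 2).
h: a_k = 12, -16, 44, -160, 564, -2016, 7388, -27456, 102964, …
ICs: h(0) = 12, h′(0) = -16.

f: a_k = 0, 4, 0, -4/3, 0, 4/5, 0, -4/7, 0, …
g: a_k = 4, 8, -8, 16, -40, 112, -336, 1056, -3432, …
f+g: L₀ = lclm(L_f,L_g), ord ≤ 2+1.
h=h₀': d/dx-closure on L₀ ⇒ L.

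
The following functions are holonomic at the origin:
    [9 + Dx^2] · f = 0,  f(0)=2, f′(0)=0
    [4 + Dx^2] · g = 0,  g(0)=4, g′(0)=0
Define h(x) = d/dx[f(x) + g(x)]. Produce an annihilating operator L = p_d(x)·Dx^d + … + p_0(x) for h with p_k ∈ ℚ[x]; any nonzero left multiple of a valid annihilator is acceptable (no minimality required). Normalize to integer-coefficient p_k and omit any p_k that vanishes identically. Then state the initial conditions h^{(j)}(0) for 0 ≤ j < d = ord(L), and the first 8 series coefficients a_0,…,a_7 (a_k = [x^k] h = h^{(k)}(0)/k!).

L = 36 + 13·Dx^2 + Dx^4  (order 4).
h: a_k = 0, -34, 0, 113/3, 0, -857/60, 0, 7073/2520, …
ICs: h(0) = 0, h′(0) = -34, h′′(0) = 0, h′′′(0) = 226.

f: a_k = 2, 0, -9, 0, 27/4, 0, -81/40, 0, …
g: a_k = 4, 0, -8, 0, 8/3, 0, -16/45, 0, …
L₀ := lclm(L_f,L_g); ord L₀ ≤ 2+2.
h=h₀': d/dx-closure on L₀ ⇒ L.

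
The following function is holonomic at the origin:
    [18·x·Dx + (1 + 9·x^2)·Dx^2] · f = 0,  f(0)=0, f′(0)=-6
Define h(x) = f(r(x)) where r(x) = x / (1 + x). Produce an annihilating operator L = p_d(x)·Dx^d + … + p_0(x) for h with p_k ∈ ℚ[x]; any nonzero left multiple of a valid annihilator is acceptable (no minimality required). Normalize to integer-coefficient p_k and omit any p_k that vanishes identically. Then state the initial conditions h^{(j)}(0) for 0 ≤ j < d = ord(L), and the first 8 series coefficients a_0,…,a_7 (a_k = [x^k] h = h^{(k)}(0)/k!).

f: a_k = 0, -6, 0, 18, 0, -486/5, 0, 4374/7, …
h₀=f(r): pull back L_f along r ⇒ L₀.
L = (2 + 20·x)·Dx + (1 + 2·x + 10·x^2)·Dx^2  (order 2).
h: a_k = 0, -6, 6, 12, -48, 24/5, 312, -3984/7, …
ICs: h(0) = 0, h′(0) = -6.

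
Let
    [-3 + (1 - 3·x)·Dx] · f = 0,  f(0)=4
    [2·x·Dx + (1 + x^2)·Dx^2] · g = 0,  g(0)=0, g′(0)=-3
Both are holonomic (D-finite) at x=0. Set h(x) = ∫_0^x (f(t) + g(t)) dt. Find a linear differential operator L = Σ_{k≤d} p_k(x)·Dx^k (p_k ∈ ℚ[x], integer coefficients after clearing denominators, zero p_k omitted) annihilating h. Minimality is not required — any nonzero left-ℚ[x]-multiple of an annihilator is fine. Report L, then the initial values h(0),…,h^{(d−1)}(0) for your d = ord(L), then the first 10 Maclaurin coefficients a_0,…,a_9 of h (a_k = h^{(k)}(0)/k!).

f: a_k = 4, 12, 36, 108, 324, 972, 2916, 8748, 26244, 78732, …
g: a_k = 0, -3, 0, 1, 0, -3/5, 0, 3/7, 0, -1/3, …
f+g: L₀ = lclm(L_f,L_g), ord ≤ 1+2.
∫: right-multiply L₀ by Dx.
L = (-6 + 72·x + 18·x^2)·Dx^2 + (28 - 6·x + 60·x^2 + 18·x^3)·Dx^3 + (-3 + 8·x + 8·x^3 + 3·x^4)·Dx^4  (order 4).
h: a_k = 0, 4, 9/2, 12, 109/4, 324/5, 1619/10, 2916/7, 61239/56, 2916, …
ICs: h(0) = 0, h′(0) = 4, h′′(0) = 9, h′′′(0) = 72.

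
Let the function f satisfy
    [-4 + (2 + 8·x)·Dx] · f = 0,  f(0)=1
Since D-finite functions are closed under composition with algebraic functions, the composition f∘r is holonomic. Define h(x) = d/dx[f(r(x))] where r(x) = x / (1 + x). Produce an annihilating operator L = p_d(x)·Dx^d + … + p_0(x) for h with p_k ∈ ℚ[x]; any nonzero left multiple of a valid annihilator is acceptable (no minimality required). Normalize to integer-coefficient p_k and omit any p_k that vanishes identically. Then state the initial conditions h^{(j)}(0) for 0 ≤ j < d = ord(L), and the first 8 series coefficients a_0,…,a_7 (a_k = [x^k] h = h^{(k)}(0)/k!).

L = (-4 - 10·x) + (-1 - 6·x - 5·x^2)·Dx  (order 1).
h: a_k = 2, -8, 30, -120, 510, -2256, 10234, -47200, …
ICs: h(0) = 2.

f: a_k = 1, 2, -2, 4, -10, 28, -84, 264, …
Change of var in L_f (x↦r) gives L₀.
h=h₀': d/dx-closure on L₀ ⇒ L.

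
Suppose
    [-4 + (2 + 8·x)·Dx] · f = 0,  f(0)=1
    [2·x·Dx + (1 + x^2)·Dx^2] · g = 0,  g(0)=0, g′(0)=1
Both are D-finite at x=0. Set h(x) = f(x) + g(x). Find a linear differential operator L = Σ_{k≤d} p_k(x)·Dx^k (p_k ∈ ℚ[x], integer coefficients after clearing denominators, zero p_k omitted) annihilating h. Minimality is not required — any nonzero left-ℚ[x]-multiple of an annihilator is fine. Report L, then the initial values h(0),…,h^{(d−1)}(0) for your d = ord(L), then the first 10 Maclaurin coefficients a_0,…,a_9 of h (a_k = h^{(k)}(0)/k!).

L = (-2 - 20·x + 6·x^2 + 12·x^3)·Dx + (-7 - 8·x - 25·x^2 + 24·x^3 + 42·x^4)·Dx^2 + (-1 - 3·x + 6·x^2 + 9·x^3 + 7·x^4 + 12·x^5)·Dx^3  (order 3).
h: a_k = 1, 3, -2, 11/3, -10, 141/5, -84, 1847/7, -858, 25741/9, …
ICs: h(0) = 1, h′(0) = 3, h′′(0) = -4.

f: a_k = 1, 2, -2, 4, -10, 28, -84, 264, -858, 2860, …
g: a_k = 0, 1, 0, -1/3, 0, 1/5, 0, -1/7, 0, 1/9, …
f+g: L₀ = lclm(L_f,L_g), ord ≤ 1+2.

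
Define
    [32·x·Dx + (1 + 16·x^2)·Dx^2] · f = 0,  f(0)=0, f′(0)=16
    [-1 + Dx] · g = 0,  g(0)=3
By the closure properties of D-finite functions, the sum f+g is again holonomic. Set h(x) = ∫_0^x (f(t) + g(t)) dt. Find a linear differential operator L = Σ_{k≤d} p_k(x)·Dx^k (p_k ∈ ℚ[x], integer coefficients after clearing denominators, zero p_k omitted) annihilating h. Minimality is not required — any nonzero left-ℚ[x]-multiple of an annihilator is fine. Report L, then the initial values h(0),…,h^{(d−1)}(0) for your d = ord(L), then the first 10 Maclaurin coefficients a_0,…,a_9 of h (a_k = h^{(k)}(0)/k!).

f: a_k = 0, 16, 0, -256/3, 0, 4096/5, 0, -65536/7, 0, 1048576/9, …
g: a_k = 3, 3, 3/2, 1/2, 1/8, 1/40, 1/240, 1/1680, 1/13440, 1/120960, …
f+g: L₀ = lclm(L_f,L_g), ord ≤ 2+1.
Integrate: L := L₀·Dx.
L = (32 - 32·x - 1536·x^2 - 512·x^3)·Dx^2 + (-33 + 1504·x^2 - 256·x^4)·Dx^3 + (1 + 32·x + 32·x^2 + 512·x^3 + 256·x^4)·Dx^4  (order 4).
h: a_k = 0, 3, 19/2, 1/2, -509/24, 1/40, 10923/80, 1/1680, -15728639/13440, 1/120960, …
ICs: h(0) = 0, h′(0) = 3, h′′(0) = 19, h′′′(0) = 3.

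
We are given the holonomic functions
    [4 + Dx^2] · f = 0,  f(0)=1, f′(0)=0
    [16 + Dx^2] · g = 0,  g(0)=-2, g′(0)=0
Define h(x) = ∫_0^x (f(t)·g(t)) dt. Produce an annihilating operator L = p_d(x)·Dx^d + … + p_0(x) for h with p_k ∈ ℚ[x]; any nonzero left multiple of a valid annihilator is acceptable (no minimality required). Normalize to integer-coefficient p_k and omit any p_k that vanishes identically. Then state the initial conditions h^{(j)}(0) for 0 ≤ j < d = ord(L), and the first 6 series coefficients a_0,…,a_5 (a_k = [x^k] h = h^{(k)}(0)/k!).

L = 144·Dx + 40·Dx^3 + Dx^5  (order 5).
h: a_k = 0, -2, 0, 20/3, 0, -164/15, …
ICs: h(0) = 0, h′(0) = -2, h′′(0) = 0, h′′′(0) = 40, h′′′′(0) = 0.

f: a_k = 1, 0, -2, 0, 2/3, 0, …
g: a_k = -2, 0, 16, 0, -64/3, 0, …
h₀=f·g: eliminate ⇒ L₀, order ≤ 2·2.
h=∫h₀ ⇒ L = L₀·Dx.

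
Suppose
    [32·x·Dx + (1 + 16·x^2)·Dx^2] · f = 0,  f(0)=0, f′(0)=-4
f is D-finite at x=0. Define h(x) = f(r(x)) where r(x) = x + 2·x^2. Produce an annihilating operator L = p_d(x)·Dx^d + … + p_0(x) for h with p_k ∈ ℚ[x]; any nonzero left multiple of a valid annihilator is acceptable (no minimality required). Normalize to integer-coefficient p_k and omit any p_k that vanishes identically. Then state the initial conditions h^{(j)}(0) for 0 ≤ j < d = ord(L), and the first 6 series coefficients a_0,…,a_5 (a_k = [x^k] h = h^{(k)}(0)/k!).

f: a_k = 0, -4, 0, 64/3, 0, -1024/5, …
Substitute x→r, Dx→(1/r')Dx; clear ⇒ L₀.
L = (-4 + 32·x + 256·x^2 + 768·x^3 + 768·x^4)·Dx + (1 + 4·x + 16·x^2 + 128·x^3 + 320·x^4 + 256·x^5)·Dx^2  (order 2).
h: a_k = 0, -4, -8, 64/3, 128, 256/5, …
ICs: h(0) = 0, h′(0) = -4.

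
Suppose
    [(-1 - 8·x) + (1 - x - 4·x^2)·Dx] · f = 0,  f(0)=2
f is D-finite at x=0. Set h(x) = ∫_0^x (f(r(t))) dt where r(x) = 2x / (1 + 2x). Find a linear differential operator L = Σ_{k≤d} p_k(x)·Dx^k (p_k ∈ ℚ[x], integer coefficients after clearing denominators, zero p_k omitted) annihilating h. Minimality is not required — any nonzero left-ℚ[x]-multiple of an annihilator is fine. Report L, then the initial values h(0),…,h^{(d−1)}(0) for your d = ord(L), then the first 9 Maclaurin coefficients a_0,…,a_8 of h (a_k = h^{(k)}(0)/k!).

f: a_k = 2, 2, 10, 18, 58, 130, 362, 882, 2330, …
L₀ from L_f via x↦r, Dx↦r'^{-1}Dx.
∫: right-multiply L₀ by Dx.
L = (2 + 36·x)·Dx + (-1 - 4·x + 12·x^2 + 32·x^3)·Dx^2  (order 2).
h: a_k = 0, 2, 2, 32/3, 0, 512/5, -512/3, 10240/7, -4608, …
ICs: h(0) = 0, h′(0) = 2.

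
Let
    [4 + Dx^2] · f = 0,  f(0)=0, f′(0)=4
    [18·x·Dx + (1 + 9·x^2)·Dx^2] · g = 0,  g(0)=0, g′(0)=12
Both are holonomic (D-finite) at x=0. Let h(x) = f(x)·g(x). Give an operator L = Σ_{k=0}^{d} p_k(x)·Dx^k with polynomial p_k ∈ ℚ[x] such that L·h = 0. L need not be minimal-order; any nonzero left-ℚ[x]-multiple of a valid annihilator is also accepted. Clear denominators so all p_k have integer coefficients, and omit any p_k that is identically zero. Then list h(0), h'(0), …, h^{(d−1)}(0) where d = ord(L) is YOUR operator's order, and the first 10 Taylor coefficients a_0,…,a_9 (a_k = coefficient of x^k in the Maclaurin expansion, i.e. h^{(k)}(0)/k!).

L = (2080 + 50256·x^2 + 89424·x^4 + 186624·x^6 + 419904·x^8) + (3168·x + 38880·x^3 + 139968·x^5 + 419904·x^7)·Dx + (572 + 13788·x^2 + 33048·x^4 + 93312·x^6 + 209952·x^8)·Dx^2 + (792·x + 9720·x^3 + 34992·x^5 + 104976·x^7)·Dx^3 + (13 + 306·x^2 + 2673·x^4 + 11664·x^6 + 26244·x^8)·Dx^4  (order 4).
h: a_k = 0, 0, 48, 0, -176, 0, 880, 0, -83056/15, 0, …
ICs: h(0) = 0, h′(0) = 0, h′′(0) = 96, h′′′(0) = 0.

f: a_k = 0, 4, 0, -8/3, 0, 8/15, 0, -16/315, 0, 8/2835, …
g: a_k = 0, 12, 0, -36, 0, 972/5, 0, -8748/7, 0, 8748, …
Sym-product of L_f,L_g gives L₀ (≤ ord 4).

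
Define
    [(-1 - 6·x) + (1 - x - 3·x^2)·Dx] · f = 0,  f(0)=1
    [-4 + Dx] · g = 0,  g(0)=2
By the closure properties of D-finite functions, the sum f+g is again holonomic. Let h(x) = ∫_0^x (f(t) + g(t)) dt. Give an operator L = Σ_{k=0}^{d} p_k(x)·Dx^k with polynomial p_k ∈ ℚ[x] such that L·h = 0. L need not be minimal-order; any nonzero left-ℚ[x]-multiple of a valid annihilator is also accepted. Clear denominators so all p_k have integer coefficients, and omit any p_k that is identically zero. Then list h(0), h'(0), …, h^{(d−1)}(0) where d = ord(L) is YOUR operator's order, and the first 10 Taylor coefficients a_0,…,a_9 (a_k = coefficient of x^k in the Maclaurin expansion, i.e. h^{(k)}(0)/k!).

L = (-16 + 8·x - 360·x^2 - 288·x^3)·Dx + (-8 + 50·x + 134·x^2 - 96·x^3 - 144·x^4)·Dx^2 + (3 - 13·x - 11·x^2 + 42·x^3 + 36·x^4)·Dx^3  (order 3).
h: a_k = 0, 3, 9/2, 20/3, 85/12, 121/15, 428/45, 4877/315, 70403/2520, 161044/2835, …
ICs: h(0) = 0, h′(0) = 3, h′′(0) = 9.

f: a_k = 1, 1, 4, 7, 19, 40, 97, 217, 508, 1159, …
g: a_k = 2, 8, 16, 64/3, 64/3, 256/15, 512/45, 2048/315, 1024/315, 4096/2835, …
Sum ⇒ L₀ = lclm(L_f,L_g) in ℚ(x)⟨Dx⟩.
∫: right-multiply L₀ by Dx.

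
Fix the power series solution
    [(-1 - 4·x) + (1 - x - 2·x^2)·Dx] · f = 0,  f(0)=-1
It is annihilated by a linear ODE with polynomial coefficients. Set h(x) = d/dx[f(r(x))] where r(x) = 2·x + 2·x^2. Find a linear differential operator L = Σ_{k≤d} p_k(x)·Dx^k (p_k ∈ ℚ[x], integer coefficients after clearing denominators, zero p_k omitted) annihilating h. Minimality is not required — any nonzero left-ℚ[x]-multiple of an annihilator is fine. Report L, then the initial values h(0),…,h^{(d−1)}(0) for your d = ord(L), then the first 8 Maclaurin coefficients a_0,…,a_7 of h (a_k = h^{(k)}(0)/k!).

f: a_k = -1, -1, -3, -5, -11, -21, -43, -85, …
f∘r: x↦r, Dx↦Dx/r' in L_f ⇒ L₀.
h₀' ⇒ L via d/dx closure of L₀.
L = (14 + 108·x + 444·x^2 + 1312·x^3 + 2256·x^4 + 1920·x^5 + 640·x^6) + (-1 - 8·x + 6·x^2 + 148·x^3 + 440·x^4 + 624·x^5 + 448·x^6 + 128·x^7)·Dx  (order 1).
h: a_k = -2, -28, -192, -1232, -7480, -43248, -243712, -1344896, …
ICs: h(0) = -2.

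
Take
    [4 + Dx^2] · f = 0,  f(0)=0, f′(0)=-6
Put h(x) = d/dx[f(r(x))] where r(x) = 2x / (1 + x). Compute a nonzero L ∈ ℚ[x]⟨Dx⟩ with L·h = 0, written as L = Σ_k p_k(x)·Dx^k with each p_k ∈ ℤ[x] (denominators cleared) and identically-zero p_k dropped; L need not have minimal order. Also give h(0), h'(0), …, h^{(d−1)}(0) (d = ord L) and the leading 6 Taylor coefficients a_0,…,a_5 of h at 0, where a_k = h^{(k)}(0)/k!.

L = (22 + 12·x + 6·x^2) + (6 + 18·x + 18·x^2 + 6·x^3)·Dx + (1 + 4·x + 6·x^2 + 4·x^3 + x^4)·Dx^2  (order 2).
h: a_k = -12, 24, 60, -336, 772, -1080, …
ICs: h(0) = -12, h′(0) = 24.

f: a_k = 0, -6, 0, 4, 0, -4/5, …
Substitute x→r, Dx→(1/r')Dx; clear ⇒ L₀.
Derive L from L₀ (diff closure).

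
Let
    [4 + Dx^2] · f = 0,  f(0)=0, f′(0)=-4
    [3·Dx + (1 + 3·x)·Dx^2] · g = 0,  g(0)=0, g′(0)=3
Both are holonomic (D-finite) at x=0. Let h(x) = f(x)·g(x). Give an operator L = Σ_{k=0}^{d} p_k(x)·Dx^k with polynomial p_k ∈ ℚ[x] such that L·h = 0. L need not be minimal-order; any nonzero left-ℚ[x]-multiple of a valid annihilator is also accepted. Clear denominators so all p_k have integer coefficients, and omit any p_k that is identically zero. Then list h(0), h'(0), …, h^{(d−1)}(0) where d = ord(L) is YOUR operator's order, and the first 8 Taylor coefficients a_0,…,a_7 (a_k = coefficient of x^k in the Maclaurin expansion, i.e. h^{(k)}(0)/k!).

f: a_k = 0, -4, 0, 8/3, 0, -8/15, 0, 16/315, …
g: a_k = 0, 3, -9/2, 9, -81/4, 243/5, -243/2, 2187/7, …
Sym-product of L_f,L_g gives L₀ (≤ ord 4).
L = (-1112 - 1248·x + 7344·x^2 + 27648·x^3 + 20736·x^4) + (-48 + 2160·x + 10368·x^2 + 10368·x^3)·Dx + (-250 + 240·x + 4968·x^2 + 13824·x^3 + 10368·x^4)·Dx^2 + (-12 + 540·x + 2592·x^2 + 2592·x^3)·Dx^3 + (7 + 138·x + 783·x^2 + 1728·x^3 + 1296·x^4)·Dx^4  (order 4).
h: a_k = 0, 0, -12, 18, -28, 69, -172, 2172/5, …
ICs: h(0) = 0, h′(0) = 0, h′′(0) = -24, h′′′(0) = 108.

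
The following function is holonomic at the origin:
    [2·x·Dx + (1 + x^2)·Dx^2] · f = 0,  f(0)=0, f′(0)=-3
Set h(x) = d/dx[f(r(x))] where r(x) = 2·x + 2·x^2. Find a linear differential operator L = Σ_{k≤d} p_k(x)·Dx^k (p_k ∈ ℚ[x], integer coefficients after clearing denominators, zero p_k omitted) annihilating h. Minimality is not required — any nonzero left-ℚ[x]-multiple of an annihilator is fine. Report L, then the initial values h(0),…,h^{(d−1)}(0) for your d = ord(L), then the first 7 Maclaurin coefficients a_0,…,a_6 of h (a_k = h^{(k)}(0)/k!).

f: a_k = 0, -3, 0, 1, 0, -3/5, 0, …
Substitute x→r, Dx→(1/r')Dx; clear ⇒ L₀.
Derive L from L₀ (diff closure).
L = (-2 + 8·x + 32·x^2 + 48·x^3 + 24·x^4) + (1 + 2·x + 4·x^2 + 16·x^3 + 20·x^4 + 8·x^5)·Dx  (order 1).
h: a_k = -6, -12, 24, 96, 24, -528, -960, …
ICs: h(0) = -6.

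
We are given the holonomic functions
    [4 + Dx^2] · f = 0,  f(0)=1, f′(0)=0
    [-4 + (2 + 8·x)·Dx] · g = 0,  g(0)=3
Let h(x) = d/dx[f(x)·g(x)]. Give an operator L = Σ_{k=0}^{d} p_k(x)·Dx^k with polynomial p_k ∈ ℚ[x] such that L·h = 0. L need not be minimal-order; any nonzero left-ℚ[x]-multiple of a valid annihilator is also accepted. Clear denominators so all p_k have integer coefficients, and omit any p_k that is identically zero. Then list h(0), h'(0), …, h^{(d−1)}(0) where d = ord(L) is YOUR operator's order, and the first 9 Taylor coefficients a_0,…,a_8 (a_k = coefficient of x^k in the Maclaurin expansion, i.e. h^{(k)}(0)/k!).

L = (8 + 96·x + 256·x^2 + 256·x^3 + 256·x^4) + (2 - 48·x^2 - 64·x^3)·Dx + (1 + 10·x + 36·x^2 + 64·x^3 + 64·x^4)·Dx^2  (order 2).
h: a_k = 6, -24, 0, -64, 320, -5888/5, 66304/15, -1755136/105, 2221056/35, …
ICs: h(0) = 6, h′(0) = -24.

f: a_k = 1, 0, -2, 0, 2/3, 0, -4/45, 0, 2/315, …
g: a_k = 3, 6, -6, 12, -30, 84, -252, 792, -2574, …
Sym-product of L_f,L_g gives L₀ (≤ ord 2).
Differentiate: ansatz ord ≤ ord L₀ ⇒ L.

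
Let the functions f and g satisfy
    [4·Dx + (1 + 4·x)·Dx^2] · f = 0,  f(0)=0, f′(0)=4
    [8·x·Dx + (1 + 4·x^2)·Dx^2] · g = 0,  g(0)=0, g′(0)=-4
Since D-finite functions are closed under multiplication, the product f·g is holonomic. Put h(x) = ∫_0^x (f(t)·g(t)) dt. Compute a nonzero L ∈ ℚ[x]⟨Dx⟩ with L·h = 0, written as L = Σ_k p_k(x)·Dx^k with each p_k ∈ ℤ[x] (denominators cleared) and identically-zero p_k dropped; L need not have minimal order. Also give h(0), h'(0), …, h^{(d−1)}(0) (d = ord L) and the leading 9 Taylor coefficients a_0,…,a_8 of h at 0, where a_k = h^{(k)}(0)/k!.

f: a_k = 0, 4, -8, 64/3, -64, 1024/5, -2048/3, 16384/7, -8192, …
g: a_k = 0, -4, 0, 16/3, 0, -64/5, 0, 256/7, 0, …
Sym-product of L_f,L_g gives L₀ (≤ ord 4).
h=∫₀ˣh₀: take L = L₀·Dx.
L = (96 + 640·x + 1408·x^2 + 7680·x^3 + 15360·x^4 + 26624·x^5 + 8192·x^7)·Dx^2 + (24 + 320·x + 2656·x^2 + 9728·x^3 + 28160·x^4 + 47616·x^5 + 71680·x^6 + 6144·x^7 + 28672·x^8)·Dx^3 + (12 + 104·x + 672·x^2 + 2976·x^3 + 8256·x^4 + 18048·x^5 + 24576·x^6 + 35328·x^7 + 6144·x^8 + 16384·x^9)·Dx^4 + (1 + 12·x + 68·x^2 + 256·x^3 + 696·x^4 + 1536·x^5 + 2688·x^6 + 3072·x^7 + 4224·x^8 + 1024·x^9 + 2048·x^10)·Dx^5  (order 5).
h: a_k = 0, 0, 0, -16/3, 8, -64/5, 320/9, -4864/45, 4672/15, …
ICs: h(0) = 0, h′(0) = 0, h′′(0) = 0, h′′′(0) = -32, h′′′′(0) = 192.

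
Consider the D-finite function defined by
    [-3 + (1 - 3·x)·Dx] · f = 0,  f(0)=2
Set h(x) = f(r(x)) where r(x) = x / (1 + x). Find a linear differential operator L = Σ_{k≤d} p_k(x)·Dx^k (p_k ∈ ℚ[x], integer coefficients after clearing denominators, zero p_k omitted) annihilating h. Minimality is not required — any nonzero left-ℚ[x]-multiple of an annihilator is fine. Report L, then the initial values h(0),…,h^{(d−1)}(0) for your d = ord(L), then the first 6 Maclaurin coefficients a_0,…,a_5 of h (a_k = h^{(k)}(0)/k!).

L = 3 + (-1 + x + 2·x^2)·Dx  (order 1).
h: a_k = 2, 6, 12, 24, 48, 96, …
ICs: h(0) = 2.

f: a_k = 2, 6, 18, 54, 162, 486, …
h₀=f(r): pull back L_f along r ⇒ L₀.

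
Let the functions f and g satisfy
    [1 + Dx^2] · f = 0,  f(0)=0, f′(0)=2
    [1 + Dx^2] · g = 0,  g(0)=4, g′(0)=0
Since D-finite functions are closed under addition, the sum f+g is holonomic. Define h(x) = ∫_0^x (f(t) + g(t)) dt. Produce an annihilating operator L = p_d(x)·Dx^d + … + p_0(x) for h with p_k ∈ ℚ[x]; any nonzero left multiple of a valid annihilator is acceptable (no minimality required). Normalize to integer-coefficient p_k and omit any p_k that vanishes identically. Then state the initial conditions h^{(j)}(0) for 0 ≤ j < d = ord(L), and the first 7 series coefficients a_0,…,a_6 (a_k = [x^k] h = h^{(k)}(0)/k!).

f: a_k = 0, 2, 0, -1/3, 0, 1/60, 0, …
g: a_k = 4, 0, -2, 0, 1/6, 0, -1/180, …
h₀=f+g: left-lcm gives L₀, ord ≤ 4.
h=∫h₀ ⇒ L = L₀·Dx.
L = Dx + Dx^3  (order 3).
h: a_k = 0, 4, 1, -2/3, -1/12, 1/30, 1/360, …
ICs: h(0) = 0, h′(0) = 4, h′′(0) = 2.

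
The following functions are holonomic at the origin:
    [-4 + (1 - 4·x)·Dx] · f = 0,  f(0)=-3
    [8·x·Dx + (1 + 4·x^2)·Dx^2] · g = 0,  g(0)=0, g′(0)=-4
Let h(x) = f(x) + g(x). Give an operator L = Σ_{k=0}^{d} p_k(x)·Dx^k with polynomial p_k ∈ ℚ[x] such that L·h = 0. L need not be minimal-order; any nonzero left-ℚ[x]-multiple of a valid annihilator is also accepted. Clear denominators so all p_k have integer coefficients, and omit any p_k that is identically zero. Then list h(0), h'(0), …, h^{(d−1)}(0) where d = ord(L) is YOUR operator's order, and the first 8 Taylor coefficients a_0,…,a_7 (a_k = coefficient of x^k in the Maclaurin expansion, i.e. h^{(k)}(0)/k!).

f: a_k = -3, -12, -48, -192, -768, -3072, -12288, -49152, …
g: a_k = 0, -4, 0, 16/3, 0, -64/5, 0, 256/7, …
Weyl lclm of L_f,L_g ⇒ L₀ (ord ≤ 3).
L = (-8 + 128·x + 96·x^2)·Dx + (13 - 8·x + 100·x^2 + 96·x^3)·Dx^2 + (-1 + 3·x + 12·x^3 + 16·x^4)·Dx^3  (order 3).
h: a_k = -3, -16, -48, -560/3, -768, -15424/5, -12288, -343808/7, …
ICs: h(0) = -3, h′(0) = -16, h′′(0) = -96.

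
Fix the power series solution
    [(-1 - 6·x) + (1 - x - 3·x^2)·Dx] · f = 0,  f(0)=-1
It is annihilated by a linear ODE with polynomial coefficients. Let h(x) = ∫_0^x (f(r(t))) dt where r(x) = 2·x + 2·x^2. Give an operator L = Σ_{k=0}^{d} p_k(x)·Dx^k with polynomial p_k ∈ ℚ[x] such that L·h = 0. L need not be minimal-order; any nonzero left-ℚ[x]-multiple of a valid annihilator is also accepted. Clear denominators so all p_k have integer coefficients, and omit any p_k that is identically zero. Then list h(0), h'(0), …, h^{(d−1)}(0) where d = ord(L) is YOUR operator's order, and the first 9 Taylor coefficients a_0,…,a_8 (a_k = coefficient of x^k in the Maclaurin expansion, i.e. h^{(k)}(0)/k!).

f: a_k = -1, -1, -4, -7, -19, -40, -97, -217, -508, …
h₀=f(r): pull back L_f along r ⇒ L₀.
∫: right-multiply L₀ by Dx.
L = (2 + 28·x + 72·x^2 + 48·x^3)·Dx + (-1 + 2·x + 14·x^2 + 24·x^3 + 12·x^4)·Dx^2  (order 2).
h: a_k = 0, -1, -1, -6, -22, -488/5, -444, -14488/7, -9880, …
ICs: h(0) = 0, h′(0) = -1.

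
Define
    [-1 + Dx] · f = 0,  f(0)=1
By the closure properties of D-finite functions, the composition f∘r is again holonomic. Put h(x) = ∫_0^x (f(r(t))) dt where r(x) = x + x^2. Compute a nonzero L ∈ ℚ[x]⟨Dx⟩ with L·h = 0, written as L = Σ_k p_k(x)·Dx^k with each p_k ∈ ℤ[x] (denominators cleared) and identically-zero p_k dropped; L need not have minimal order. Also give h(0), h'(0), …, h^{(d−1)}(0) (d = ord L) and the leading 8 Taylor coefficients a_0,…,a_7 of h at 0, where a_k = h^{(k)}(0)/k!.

f: a_k = 1, 1, 1/2, 1/6, 1/24, 1/120, 1/720, 1/5040, …
Change of var in L_f (x↦r) gives L₀.
∫: right-multiply L₀ by Dx.
L = (-1 - 2·x)·Dx + Dx^2  (order 2).
h: a_k = 0, 1, 1/2, 1/2, 7/24, 5/24, 9/80, 331/5040, …
ICs: h(0) = 0, h′(0) = 1.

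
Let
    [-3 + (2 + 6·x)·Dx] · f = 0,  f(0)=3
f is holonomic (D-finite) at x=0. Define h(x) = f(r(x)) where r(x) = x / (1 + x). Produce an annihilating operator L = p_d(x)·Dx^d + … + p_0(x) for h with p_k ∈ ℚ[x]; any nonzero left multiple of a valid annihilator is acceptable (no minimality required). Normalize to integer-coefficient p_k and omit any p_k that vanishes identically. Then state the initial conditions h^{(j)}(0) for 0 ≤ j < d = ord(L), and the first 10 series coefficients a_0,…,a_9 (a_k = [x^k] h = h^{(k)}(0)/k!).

f: a_k = 3, 9/2, -27/8, 81/16, -1215/128, 5103/256, -45927/1024, 216513/2048, -8444007/32768, 42220035/65536, …
f∘r: x↦r, Dx↦Dx/r' in L_f ⇒ L₀.
L = -3 + (2 + 10·x + 8·x^2)·Dx  (order 1).
h: a_k = 3, 9/2, -63/8, 261/16, -5031/128, 27207/256, -318915/1024, 1975005/2048, -101709495/32768, 673558515/65536, …
ICs: h(0) = 3.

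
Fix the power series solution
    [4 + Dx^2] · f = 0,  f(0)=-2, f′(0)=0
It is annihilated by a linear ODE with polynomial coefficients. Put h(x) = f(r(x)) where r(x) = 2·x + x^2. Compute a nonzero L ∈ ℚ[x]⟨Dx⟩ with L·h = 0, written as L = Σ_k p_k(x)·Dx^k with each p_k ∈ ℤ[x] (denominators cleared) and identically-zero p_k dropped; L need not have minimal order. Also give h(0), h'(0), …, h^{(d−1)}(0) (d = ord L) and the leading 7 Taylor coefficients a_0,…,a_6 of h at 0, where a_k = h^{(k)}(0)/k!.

L = (16 + 48·x + 48·x^2 + 16·x^3) - Dx + (1 + x)·Dx^2  (order 2).
h: a_k = -2, 0, 16, 16, -52/3, -128/3, -928/45, …
ICs: h(0) = -2, h′(0) = 0.

f: a_k = -2, 0, 4, 0, -4/3, 0, 8/45, …
Change of var in L_f (x↦r) gives L₀.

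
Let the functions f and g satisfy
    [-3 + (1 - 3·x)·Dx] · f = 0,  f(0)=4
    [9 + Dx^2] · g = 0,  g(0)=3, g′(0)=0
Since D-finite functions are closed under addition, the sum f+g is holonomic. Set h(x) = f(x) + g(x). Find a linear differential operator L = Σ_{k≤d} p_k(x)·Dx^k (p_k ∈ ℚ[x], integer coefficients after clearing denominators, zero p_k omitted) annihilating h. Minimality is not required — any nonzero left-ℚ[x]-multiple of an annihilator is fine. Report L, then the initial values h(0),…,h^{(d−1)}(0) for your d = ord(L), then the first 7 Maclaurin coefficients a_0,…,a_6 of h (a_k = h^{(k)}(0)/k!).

f: a_k = 4, 12, 36, 108, 324, 972, 2916, …
g: a_k = 3, 0, -27/2, 0, 81/8, 0, -243/80, …
Weyl lclm of L_f,L_g ⇒ L₀ (ord ≤ 3).
L = (63 - 54·x + 81·x^2) + (-9 + 45·x - 81·x^2 + 81·x^3)·Dx + (7 - 6·x + 9·x^2)·Dx^2 + (-1 + 5·x - 9·x^2 + 9·x^3)·Dx^3  (order 3).
h: a_k = 7, 12, 45/2, 108, 2673/8, 972, 233037/80, …
ICs: h(0) = 7, h′(0) = 12, h′′(0) = 45.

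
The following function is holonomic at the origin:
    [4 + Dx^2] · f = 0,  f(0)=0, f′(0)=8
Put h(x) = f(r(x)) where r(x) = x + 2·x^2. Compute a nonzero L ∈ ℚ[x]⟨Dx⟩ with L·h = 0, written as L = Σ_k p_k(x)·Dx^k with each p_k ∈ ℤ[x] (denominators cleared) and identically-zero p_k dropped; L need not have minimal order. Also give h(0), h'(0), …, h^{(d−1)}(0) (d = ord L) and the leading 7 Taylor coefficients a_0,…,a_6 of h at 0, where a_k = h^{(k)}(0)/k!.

f: a_k = 0, 8, 0, -16/3, 0, 16/15, 0, …
L₀ from L_f via x↦r, Dx↦r'^{-1}Dx.
L = (4 + 48·x + 192·x^2 + 256·x^3) - 4·Dx + (1 + 4·x)·Dx^2  (order 2).
h: a_k = 0, 8, 16, -16/3, -32, -944/15, -32, …
ICs: h(0) = 0, h′(0) = 8.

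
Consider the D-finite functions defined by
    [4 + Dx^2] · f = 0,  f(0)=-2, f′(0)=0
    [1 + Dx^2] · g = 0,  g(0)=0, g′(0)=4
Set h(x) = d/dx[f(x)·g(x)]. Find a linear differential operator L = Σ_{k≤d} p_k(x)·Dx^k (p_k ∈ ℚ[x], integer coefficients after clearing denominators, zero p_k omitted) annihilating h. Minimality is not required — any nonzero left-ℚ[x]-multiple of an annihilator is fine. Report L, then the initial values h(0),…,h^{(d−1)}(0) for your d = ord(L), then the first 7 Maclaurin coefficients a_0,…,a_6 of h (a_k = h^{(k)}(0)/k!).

f: a_k = -2, 0, 4, 0, -4/3, 0, 8/45, …
g: a_k = 0, 4, 0, -2/3, 0, 1/30, 0, …
h₀=f·g: eliminate ⇒ L₀, order ≤ 2·2.
h=h₀': d/dx-closure on L₀ ⇒ L.
L = 9 + 10·Dx^2 + Dx^4  (order 4).
h: a_k = -8, 0, 52, 0, -121/3, 0, 1093/90, …
ICs: h(0) = -8, h′(0) = 0, h′′(0) = 104, h′′′(0) = 0.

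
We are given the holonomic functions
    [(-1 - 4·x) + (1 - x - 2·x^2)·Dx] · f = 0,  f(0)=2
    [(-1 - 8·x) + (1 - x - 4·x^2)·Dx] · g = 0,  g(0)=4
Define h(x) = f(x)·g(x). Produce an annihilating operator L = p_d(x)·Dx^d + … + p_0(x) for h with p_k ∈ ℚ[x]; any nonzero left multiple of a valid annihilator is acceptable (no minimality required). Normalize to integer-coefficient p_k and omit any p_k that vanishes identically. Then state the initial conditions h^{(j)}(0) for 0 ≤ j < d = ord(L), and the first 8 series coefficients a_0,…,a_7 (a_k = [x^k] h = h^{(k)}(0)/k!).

f: a_k = 2, 2, 6, 10, 22, 42, 86, 170, …
g: a_k = 4, 4, 20, 36, 116, 260, 724, 1764, …
L₀ := L_f ⊗_s L_g (sym. prod.), ord ≤ 1.
L = (-2 - 10·x + 18·x^2 + 32·x^3) + (1 - 2·x - 5·x^2 + 6·x^3 + 8·x^4)·Dx  (order 1).
h: a_k = 8, 16, 72, 176, 552, 1424, 3976, 10352, …
ICs: h(0) = 8.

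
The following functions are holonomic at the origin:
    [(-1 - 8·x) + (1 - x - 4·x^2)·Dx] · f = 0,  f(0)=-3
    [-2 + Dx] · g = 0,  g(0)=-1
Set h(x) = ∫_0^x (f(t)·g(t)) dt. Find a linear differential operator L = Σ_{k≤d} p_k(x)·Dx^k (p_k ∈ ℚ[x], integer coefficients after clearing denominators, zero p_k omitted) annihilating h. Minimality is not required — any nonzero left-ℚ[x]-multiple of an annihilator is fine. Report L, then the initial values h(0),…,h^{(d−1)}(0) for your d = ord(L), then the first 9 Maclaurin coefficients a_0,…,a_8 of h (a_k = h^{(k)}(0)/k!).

f: a_k = -3, -3, -15, -27, -87, -195, -543, -1323, -3495, …
g: a_k = -1, -2, -2, -4/3, -2/3, -4/15, -4/45, -8/315, -2/315, …
L₀ := L_f ⊗_s L_g (sym. prod.), ord ≤ 1.
h=∫₀ˣh₀: take L = L₀·Dx.
L = (3 + 6·x - 8·x^2)·Dx + (-1 + x + 4·x^2)·Dx^2  (order 2).
h: a_k = 0, 3, 9/2, 9, 67/4, 177/5, 743/10, 2473/15, 102807/280, …
ICs: h(0) = 0, h′(0) = 3.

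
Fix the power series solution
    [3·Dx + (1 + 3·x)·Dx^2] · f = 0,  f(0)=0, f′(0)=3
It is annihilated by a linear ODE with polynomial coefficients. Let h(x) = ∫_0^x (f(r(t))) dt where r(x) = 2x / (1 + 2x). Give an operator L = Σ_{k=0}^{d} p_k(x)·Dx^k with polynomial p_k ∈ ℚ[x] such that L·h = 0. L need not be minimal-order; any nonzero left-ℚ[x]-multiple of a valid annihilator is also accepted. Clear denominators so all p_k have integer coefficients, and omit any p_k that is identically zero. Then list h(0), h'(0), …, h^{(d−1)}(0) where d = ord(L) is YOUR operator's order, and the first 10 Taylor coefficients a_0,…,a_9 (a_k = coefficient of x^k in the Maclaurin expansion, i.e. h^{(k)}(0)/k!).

L = (10 + 32·x)·Dx^2 + (1 + 10·x + 16·x^2)·Dx^3  (order 3).
h: a_k = 0, 0, 3, -10, 42, -204, 5456/5, -6240, 262128/7, -699040/3, …
ICs: h(0) = 0, h′(0) = 0, h′′(0) = 6.

f: a_k = 0, 3, -9/2, 9, -81/4, 243/5, -243/2, 2187/7, -6561/8, 2187, …
Substitute x→r, Dx→(1/r')Dx; clear ⇒ L₀.
h=∫h₀ ⇒ L = L₀·Dx.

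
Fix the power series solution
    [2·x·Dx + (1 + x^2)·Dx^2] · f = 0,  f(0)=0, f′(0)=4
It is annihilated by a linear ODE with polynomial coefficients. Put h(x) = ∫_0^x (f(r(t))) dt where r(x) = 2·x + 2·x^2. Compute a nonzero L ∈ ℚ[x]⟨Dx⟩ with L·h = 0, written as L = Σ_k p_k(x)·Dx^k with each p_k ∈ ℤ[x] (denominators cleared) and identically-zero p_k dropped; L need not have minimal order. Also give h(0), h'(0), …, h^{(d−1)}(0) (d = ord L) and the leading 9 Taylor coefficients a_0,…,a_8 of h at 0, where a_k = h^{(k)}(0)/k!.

f: a_k = 0, 4, 0, -4/3, 0, 4/5, 0, -4/7, 0, …
L₀ from L_f via x↦r, Dx↦r'^{-1}Dx.
Integrate: L := L₀·Dx.
L = (-2 + 8·x + 32·x^2 + 48·x^3 + 24·x^4)·Dx^2 + (1 + 2·x + 4·x^2 + 16·x^3 + 20·x^4 + 8·x^5)·Dx^3  (order 3).
h: a_k = 0, 0, 4, 8/3, -8/3, -32/5, -16/15, 352/21, 160/7, …
ICs: h(0) = 0, h′(0) = 0, h′′(0) = 8.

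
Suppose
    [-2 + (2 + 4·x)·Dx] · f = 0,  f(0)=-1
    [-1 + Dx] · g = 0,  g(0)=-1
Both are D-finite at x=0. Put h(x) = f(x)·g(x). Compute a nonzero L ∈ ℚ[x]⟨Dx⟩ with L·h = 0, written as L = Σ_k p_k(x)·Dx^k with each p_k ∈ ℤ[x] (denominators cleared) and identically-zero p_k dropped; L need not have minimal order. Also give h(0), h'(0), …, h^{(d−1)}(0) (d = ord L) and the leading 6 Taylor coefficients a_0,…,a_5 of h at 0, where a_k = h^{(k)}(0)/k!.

f: a_k = -1, -1, 1/2, -1/2, 5/8, -7/8, …
g: a_k = -1, -1, -1/2, -1/6, -1/24, -1/120, …
f·g: L₀ = L_f ⊗_s L_g, ord ≤ 1·1.
L = (-2 - 2·x) + (1 + 2·x)·Dx  (order 1).
h: a_k = 1, 2, 1, 2/3, -1/6, 7/15, …
ICs: h(0) = 1.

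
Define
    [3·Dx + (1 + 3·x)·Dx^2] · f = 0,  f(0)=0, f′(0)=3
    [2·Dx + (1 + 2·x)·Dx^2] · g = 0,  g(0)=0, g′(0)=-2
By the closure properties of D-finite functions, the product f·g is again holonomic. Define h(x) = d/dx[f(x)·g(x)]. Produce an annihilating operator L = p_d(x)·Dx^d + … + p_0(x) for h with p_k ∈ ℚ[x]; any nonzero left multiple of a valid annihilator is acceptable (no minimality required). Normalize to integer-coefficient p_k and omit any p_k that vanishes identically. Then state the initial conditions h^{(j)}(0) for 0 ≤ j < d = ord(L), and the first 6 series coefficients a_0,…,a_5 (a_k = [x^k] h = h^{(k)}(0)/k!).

L = (156 + 720·x + 864·x^2) + (310 + 2244·x + 5400·x^2 + 4320·x^3)·Dx + (88 + 860·x + 3132·x^2 + 5040·x^3 + 3024·x^4)·Dx^2 + (5 + 62·x + 305·x^2 + 744·x^3 + 900·x^4 + 432·x^5)·Dx^3  (order 3).
h: a_k = 0, -12, 45, -140, 825/2, -5967/5, …
ICs: h(0) = 0, h′(0) = -12, h′′(0) = 90.

f: a_k = 0, 3, -9/2, 9, -81/4, 243/5, …
g: a_k = 0, -2, 2, -8/3, 4, -32/5, …
f·g: L₀ = L_f ⊗_s L_g, ord ≤ 2·2.
Derive L from L₀ (diff closure).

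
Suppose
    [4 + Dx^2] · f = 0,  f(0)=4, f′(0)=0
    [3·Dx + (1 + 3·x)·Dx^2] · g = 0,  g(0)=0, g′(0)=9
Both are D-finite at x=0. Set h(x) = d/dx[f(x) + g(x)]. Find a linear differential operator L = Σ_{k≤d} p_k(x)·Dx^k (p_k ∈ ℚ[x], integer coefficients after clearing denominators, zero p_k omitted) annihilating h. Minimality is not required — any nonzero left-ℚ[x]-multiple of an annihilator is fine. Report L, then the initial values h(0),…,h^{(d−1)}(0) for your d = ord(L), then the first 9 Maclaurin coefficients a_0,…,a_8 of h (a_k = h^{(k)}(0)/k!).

L = (348 + 144·x + 216·x^2) + (44 + 180·x + 216·x^2 + 216·x^3)·Dx + (87 + 36·x + 54·x^2)·Dx^2 + (11 + 45·x + 54·x^2 + 54·x^3)·Dx^3  (order 3).
h: a_k = 9, -43, 81, -697/3, 729, -32837/15, 6561, -6200081/315, 59049, …
ICs: h(0) = 9, h′(0) = -43, h′′(0) = 162.

f: a_k = 4, 0, -8, 0, 8/3, 0, -16/45, 0, 8/315, …
g: a_k = 0, 9, -27/2, 27, -243/4, 729/5, -729/2, 6561/7, -19683/8, …
h₀=f+g: left-lcm gives L₀, ord ≤ 4.
h=h₀': d/dx-closure on L₀ ⇒ L.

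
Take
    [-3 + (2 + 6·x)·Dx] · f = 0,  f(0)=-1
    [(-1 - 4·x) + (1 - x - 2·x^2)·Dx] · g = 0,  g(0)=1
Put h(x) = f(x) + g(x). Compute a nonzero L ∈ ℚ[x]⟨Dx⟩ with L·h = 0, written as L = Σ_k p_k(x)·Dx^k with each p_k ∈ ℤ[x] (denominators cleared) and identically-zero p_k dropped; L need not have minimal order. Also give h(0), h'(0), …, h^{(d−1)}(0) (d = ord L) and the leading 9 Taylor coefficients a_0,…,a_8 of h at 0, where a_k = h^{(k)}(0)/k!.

L = (45 + 207·x + 306·x^2 + 360·x^3) + (-33 - 174·x - 573·x^2 - 1044·x^3 - 900·x^4)·Dx + (-2 + 30·x + 138·x^2 - 38·x^3 - 504·x^4 - 360·x^5)·Dx^2  (order 2).
h: a_k = 0, -1/2, 33/8, 53/16, 1813/128, 3675/256, 59341/1024, 101909/2048, 8417997/32768, …
ICs: h(0) = 0, h′(0) = -1/2.

f: a_k = -1, -3/2, 9/8, -27/16, 405/128, -1701/256, 15309/1024, -72171/2048, 2814669/32768, …
g: a_k = 1, 1, 3, 5, 11, 21, 43, 85, 171, …
Weyl lclm of L_f,L_g ⇒ L₀ (ord ≤ 2).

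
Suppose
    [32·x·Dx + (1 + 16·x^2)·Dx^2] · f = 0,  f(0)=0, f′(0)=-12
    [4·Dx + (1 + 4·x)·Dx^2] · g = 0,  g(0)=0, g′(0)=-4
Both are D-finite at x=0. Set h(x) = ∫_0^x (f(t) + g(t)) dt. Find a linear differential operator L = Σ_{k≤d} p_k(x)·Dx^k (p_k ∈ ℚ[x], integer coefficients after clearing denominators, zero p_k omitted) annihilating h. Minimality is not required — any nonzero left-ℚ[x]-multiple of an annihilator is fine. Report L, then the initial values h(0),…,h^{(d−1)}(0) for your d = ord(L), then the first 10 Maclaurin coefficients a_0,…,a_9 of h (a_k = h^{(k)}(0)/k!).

L = (-32 - 384·x + 1536·x^2 + 2048·x^3)·Dx^2 + (-16 - 64·x + 3072·x^3 + 4096·x^4)·Dx^3 + (-1 + 4·x + 32·x^2 + 128·x^3 + 768·x^4 + 1024·x^5)·Dx^4  (order 4).
h: a_k = 0, 0, -8, 8/3, 32/3, 64/5, -2048/15, 2048/21, 4096/7, 8192/9, …
ICs: h(0) = 0, h′(0) = 0, h′′(0) = -16, h′′′(0) = 16.

f: a_k = 0, -12, 0, 64, 0, -3072/5, 0, 49152/7, 0, -262144/3, …
g: a_k = 0, -4, 8, -64/3, 64, -1024/5, 2048/3, -16384/7, 8192, -262144/9, …
Weyl lclm of L_f,L_g ⇒ L₀ (ord ≤ 4).
∫: right-multiply L₀ by Dx.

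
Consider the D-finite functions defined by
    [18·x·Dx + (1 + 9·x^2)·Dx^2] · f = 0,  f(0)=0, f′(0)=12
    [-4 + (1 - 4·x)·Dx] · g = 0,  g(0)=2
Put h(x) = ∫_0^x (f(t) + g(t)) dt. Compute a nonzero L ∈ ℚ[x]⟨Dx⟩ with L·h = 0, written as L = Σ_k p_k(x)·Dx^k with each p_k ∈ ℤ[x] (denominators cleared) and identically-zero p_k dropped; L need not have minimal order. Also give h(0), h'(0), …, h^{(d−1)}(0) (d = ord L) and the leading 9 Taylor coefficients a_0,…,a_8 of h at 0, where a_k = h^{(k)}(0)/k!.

L = (72 - 1152·x - 1944·x^2)·Dx^2 + (-57 + 72·x - 765·x^2 - 1944·x^3)·Dx^3 + (4 - 7·x - 63·x^3 - 324·x^4)·Dx^4  (order 4).
h: a_k = 0, 2, 10, 32/3, 23, 512/5, 5606/15, 8192/7, 55157/14, …
ICs: h(0) = 0, h′(0) = 2, h′′(0) = 20, h′′′(0) = 64.

f: a_k = 0, 12, 0, -36, 0, 972/5, 0, -8748/7, 0, …
g: a_k = 2, 8, 32, 128, 512, 2048, 8192, 32768, 131072, …
L₀ := lclm(L_f,L_g); ord L₀ ≤ 2+1.
Integrate: L := L₀·Dx.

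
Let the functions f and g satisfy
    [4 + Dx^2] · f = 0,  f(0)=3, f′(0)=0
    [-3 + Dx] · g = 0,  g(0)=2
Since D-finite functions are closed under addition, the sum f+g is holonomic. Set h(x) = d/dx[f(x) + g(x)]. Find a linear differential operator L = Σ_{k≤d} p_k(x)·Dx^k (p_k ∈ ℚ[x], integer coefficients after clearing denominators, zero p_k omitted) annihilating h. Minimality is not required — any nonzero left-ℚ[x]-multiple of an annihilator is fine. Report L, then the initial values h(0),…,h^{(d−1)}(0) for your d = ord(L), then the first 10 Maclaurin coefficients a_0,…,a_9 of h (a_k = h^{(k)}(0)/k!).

L = 12 - 4·Dx + 3·Dx^2 - Dx^3  (order 3).
h: a_k = 6, 6, 27, 35, 81/4, 211/20, 243/40, 463/168, 2187/2240, 19171/60480, …
ICs: h(0) = 6, h′(0) = 6, h′′(0) = 54.

f: a_k = 3, 0, -6, 0, 2, 0, -4/15, 0, 2/105, 0, …
g: a_k = 2, 6, 9, 9, 27/4, 81/20, 81/40, 243/280, 729/2240, 243/2240, …
L₀ := lclm(L_f,L_g); ord L₀ ≤ 2+1.
h₀' ⇒ L via d/dx closure of L₀.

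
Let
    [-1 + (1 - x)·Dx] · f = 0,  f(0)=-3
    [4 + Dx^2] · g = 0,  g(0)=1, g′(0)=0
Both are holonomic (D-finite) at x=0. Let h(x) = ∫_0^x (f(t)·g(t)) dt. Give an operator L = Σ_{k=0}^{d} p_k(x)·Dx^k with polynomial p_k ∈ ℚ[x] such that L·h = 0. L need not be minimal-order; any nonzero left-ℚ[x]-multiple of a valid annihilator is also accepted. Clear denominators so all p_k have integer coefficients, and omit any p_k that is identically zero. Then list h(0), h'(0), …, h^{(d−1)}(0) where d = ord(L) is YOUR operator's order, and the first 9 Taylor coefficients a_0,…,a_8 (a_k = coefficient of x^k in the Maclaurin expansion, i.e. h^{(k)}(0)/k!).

f: a_k = -3, -3, -3, -3, -3, -3, -3, -3, -3, …
g: a_k = 1, 0, -2, 0, 2/3, 0, -4/45, 0, 2/315, …
Product ⇒ symmetric product L₀, ord ≤ 2.
h=∫h₀ ⇒ L = L₀·Dx.
L = (-4 + 4·x)·Dx + 2·Dx^2 + (-1 + x)·Dx^3  (order 3).
h: a_k = 0, -3, -3/2, 1, 3/4, 1/5, 1/6, 19/105, 19/120, …
ICs: h(0) = 0, h′(0) = -3, h′′(0) = -3.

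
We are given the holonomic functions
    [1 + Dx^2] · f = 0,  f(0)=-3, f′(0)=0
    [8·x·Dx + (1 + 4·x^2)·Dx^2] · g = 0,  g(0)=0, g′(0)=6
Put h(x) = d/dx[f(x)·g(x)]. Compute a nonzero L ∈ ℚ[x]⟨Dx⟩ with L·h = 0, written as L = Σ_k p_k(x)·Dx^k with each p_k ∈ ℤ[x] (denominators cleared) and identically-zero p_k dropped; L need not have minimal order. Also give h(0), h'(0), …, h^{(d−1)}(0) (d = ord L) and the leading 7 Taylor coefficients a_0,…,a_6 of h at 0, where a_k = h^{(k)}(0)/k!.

f: a_k = -3, 0, 3/2, 0, -1/8, 0, 1/240, …
g: a_k = 0, 6, 0, -8, 0, 96/5, 0, …
Product ⇒ symmetric product L₀, ord ≤ 4.
h=h₀': d/dx-closure on L₀ ⇒ L.
L = (3893 + 34584·x^2 + 286832·x^4 + 57600·x^6 + 768·x^8 - 10240·x^10 + 4096·x^12) + (2192·x + 44864·x^3 + 156160·x^5 + 51200·x^7 + 20480·x^9 + 16384·x^11)·Dx + (3978 + 36208·x^2 + 296160·x^4 + 76288·x^6 + 9728·x^8 - 4096·x^10 + 8192·x^12)·Dx^2 + (2192·x + 44864·x^3 + 156160·x^5 + 51200·x^7 + 20480·x^9 + 16384·x^11)·Dx^3 + (85 + 1624·x^2 + 9328·x^4 + 18688·x^6 + 8960·x^8 + 6144·x^10 + 4096·x^12)·Dx^4  (order 4).
h: a_k = -18, 0, 99, 0, -1407/4, 0, 54431/40, …
ICs: h(0) = -18, h′(0) = 0, h′′(0) = 198, h′′′(0) = 0.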